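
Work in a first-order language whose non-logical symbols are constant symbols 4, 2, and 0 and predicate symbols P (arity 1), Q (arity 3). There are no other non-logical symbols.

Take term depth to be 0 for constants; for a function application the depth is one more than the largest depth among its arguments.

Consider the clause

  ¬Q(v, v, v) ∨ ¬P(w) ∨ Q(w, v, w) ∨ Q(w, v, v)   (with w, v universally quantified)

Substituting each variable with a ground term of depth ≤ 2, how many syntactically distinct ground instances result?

9

Ground terms of depth ≤ 2:
  With no function symbols every ground term is a constant, so there are exactly 3 ground terms at every depth bound.
  N_0 = 3
  N_1 = 3
  N_2 = 3
  Explicitly: 4, 2, 0.
So there are 3 ground terms available for substitution.
The clause has 2 distinct variables (w, v), each appearing in the body. In the free term algebra distinct substitutions yield syntactically distinct ground instances.
Number of ground instances = 3^2 = 9.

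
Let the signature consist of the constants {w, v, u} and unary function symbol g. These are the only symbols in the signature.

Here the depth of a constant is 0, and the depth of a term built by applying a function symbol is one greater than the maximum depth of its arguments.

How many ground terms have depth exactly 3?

3

Write N_k for the number of ground terms of depth ≤ k. A term of depth ≤ k is either a constant or a function symbol applied to arguments of depth ≤ k−1, so N_k = 3 + N_{k-1}.
N_0 = 3
N_1 = 3 + 3 = 6
N_2 = 3 + 6 = 9
N_3 = 3 + 9 = 12
Terms of depth exactly 3: N_3 − N_2 = 12 − 9 = 3.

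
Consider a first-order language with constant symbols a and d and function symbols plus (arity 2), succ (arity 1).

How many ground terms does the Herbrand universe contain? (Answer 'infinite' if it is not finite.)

The signature has at least one function symbol (plus, arity 2) and at least one constant (a).
Iterating plus gives infinitely many distinct ground terms: a, plus(a, a), plus(plus(a, a), plus(a, a)), ...
So the Herbrand universe is infinite.

infinite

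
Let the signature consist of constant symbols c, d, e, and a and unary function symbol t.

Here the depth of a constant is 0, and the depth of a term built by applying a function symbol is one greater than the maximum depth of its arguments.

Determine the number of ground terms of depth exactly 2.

4

If N_k denotes the number of depth-≤k ground terms, the 4 constants give N_0 = 4, and each function symbol of arity r contributes N_{k-1}^r new terms at level k: N_k = 4 + N_{k-1}.
N_0 = 4
N_1 = 4 + 4 = 8
N_2 = 4 + 8 = 12
Terms of depth exactly 2: N_2 − N_1 = 12 − 8 = 4.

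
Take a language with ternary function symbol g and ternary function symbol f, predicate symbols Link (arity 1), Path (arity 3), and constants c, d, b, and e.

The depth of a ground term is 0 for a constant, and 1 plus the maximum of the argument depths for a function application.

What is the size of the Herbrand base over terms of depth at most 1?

2300100

First count ground terms of depth ≤ 1.
If N_k denotes the number of depth-≤k ground terms, the 4 constants give N_0 = 4, and each function symbol of arity r contributes N_{k-1}^r new terms at level k: N_k = 4 + N_{k-1}^3 + N_{k-1}^3.
N_0 = 4
N_1 = 4 + 4^3 + 4^3 = 132
So |H| = 132.
For each predicate symbol, the number of ground atoms is |H| raised to its arity; summing:
  Link: 132;  Path: 132^3 = 2299968
Total ground atoms: 132 + 2299968 = 2300100.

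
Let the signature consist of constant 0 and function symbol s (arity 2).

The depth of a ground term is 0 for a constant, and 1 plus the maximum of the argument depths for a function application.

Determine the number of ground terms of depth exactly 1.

If N_k denotes the number of depth-≤k ground terms, the 1 constant gives N_0 = 1, and each function symbol of arity r contributes N_{k-1}^r new terms at level k: N_k = 1 + N_{k-1}^2.
N_0 = 1
N_1 = 1 + 1^2 = 2
Terms of depth exactly 1: N_1 − N_0 = 2 − 1 = 1.

1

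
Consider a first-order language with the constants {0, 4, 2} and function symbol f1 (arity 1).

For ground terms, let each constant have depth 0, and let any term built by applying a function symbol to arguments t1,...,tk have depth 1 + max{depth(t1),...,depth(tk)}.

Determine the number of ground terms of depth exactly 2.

Count level by level. With function symbols f1/1, the terms of depth ≤ k are the 3 constants together with each function applied to depth-≤(k−1) tuples, so N_k = 3 + N_{k-1}.
N_0 = 3
N_1 = 3 + 3 = 6
N_2 = 3 + 6 = 9
Terms of depth exactly 2: N_2 − N_1 = 9 − 6 = 3.

3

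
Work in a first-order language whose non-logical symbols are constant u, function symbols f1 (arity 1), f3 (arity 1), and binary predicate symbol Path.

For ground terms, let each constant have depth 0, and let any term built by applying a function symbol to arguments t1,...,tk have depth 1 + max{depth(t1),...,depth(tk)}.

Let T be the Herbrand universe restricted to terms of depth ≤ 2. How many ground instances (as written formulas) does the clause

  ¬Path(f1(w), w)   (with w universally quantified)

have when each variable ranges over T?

7

Ground terms of depth ≤ 2:
  Count level by level. With function symbols f1/1, f3/1, the terms of depth ≤ k are the 1 constant together with each function applied to depth-≤(k−1) tuples, so N_k = 1 + N_{k-1} + N_{k-1}.
  N_0 = 1
  N_1 = 1 + 1 + 1 = 3
  N_2 = 1 + 3 + 3 = 7
So there are 7 ground terms available for substitution.
The clause has 1 distinct variable (w), which appears in the body. In the free term algebra distinct substitutions yield syntactically distinct ground instances.
Number of ground instances = 7.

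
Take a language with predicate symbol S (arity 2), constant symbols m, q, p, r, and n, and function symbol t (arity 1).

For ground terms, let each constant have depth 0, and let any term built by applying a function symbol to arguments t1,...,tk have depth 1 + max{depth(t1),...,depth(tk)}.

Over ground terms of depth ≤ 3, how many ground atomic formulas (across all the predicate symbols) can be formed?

400

First count ground terms of depth ≤ 3.
Write N_k for the number of ground terms of depth ≤ k. A term of depth ≤ k is either a constant or a function symbol applied to arguments of depth ≤ k−1, so N_k = 5 + N_{k-1}.
N_0 = 5
N_1 = 5 + 5 = 10
N_2 = 5 + 10 = 15
N_3 = 5 + 15 = 20
So |H| = 20.
Ground atoms are formed by filling each argument slot of a predicate with a term from H, so an r-ary predicate gives |H|^r atoms:
  S: 20^2 = 400
Total ground atoms: 400.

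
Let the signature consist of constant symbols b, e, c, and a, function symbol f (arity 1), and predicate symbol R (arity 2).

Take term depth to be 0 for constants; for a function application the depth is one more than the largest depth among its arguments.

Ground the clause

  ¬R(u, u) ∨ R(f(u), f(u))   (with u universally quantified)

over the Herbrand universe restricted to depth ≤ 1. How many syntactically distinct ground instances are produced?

Ground terms of depth ≤ 1:
  If N_k denotes the number of depth-≤k ground terms, the 4 constants give N_0 = 4, and each function symbol of arity r contributes N_{k-1}^r new terms at level k: N_k = 4 + N_{k-1}.
  N_0 = 4
  N_1 = 4 + 4 = 8
  Explicitly: b, e, c, a, f(b), f(e), f(c), f(a).
So there are 8 ground terms available for substitution.
The variable u ranges independently over the available ground terms, and distinct assignments produce distinct instances.
Number of ground instances = 8.

8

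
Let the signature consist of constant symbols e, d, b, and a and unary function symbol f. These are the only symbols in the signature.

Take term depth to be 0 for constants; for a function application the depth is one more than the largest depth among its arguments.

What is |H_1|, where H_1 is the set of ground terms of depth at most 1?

8

Let N_k count ground terms of depth at most k. Each non-constant term of depth ≤ k is some function symbol applied to depth-≤(k−1) arguments, giving N_k = 4 + N_{k-1}.
N_0 = 4
N_1 = 4 + 4 = 8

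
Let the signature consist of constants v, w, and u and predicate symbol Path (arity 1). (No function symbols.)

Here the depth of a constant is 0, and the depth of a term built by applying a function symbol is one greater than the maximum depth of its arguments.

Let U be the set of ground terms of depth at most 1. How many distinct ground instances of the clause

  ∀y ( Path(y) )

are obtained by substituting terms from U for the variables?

Ground terms of depth ≤ 1:
  With no function symbols every ground term is a constant, so there are exactly 3 ground terms at every depth bound.
  N_0 = 3
  N_1 = 3
  Explicitly: v, w, u.
So there are 3 ground terms available for substitution.
There is 1 variable to instantiate (y),  occurring in at least one literal, so different choices give different ground instances.
Number of ground instances = 3.

3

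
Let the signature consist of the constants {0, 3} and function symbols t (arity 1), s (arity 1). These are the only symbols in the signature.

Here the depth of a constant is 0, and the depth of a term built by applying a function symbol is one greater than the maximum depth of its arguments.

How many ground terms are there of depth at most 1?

6

Write N_k for the number of ground terms of depth ≤ k. A term of depth ≤ k is either a constant or a function symbol applied to arguments of depth ≤ k−1, so N_k = 2 + N_{k-1} + N_{k-1}.
N_0 = 2
N_1 = 2 + 2 + 2 = 6
Explicitly: 0, 3, t(0), t(3), s(0), s(3).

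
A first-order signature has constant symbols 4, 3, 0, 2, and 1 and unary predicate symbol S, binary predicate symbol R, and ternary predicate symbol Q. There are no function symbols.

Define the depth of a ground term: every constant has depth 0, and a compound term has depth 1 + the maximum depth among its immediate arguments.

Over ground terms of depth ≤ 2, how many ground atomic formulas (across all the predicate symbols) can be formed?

155

First count ground terms of depth ≤ 2.
With no function symbols every ground term is a constant, so there are exactly 5 ground terms at every depth bound.
N_0 = 5
N_1 = 5
N_2 = 5
So |H| = 5.
Each predicate of arity r yields |H|^r ground atoms (one per choice of an r-tuple from H):
  S: 5;  R: 5^2 = 25;  Q: 5^3 = 125
Total ground atoms: 5 + 25 + 125 = 155.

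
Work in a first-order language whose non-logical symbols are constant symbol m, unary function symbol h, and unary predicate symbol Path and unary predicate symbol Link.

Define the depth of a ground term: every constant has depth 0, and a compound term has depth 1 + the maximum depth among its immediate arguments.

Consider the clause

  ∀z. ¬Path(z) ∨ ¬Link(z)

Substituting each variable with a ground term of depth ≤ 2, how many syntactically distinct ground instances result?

Ground terms of depth ≤ 2:
  Count level by level. With function symbols h/1, the terms of depth ≤ k are the 1 constant together with each function applied to depth-≤(k−1) tuples, so N_k = 1 + N_{k-1}.
  N_0 = 1
  N_1 = 1 + 1 = 2
  N_2 = 1 + 2 = 3
So there are 3 ground terms available for substitution.
There is 1 variable to instantiate (z),  occurring in at least one literal, so different choices give different ground instances.
Number of ground instances = 3.

3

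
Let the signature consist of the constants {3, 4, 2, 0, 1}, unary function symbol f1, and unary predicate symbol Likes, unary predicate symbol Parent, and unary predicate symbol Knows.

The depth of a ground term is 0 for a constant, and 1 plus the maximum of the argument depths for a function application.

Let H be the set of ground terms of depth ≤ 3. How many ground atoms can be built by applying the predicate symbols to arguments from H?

First count ground terms of depth ≤ 3.
Let N_k = |{terms of depth ≤ k}|. Then N_0 = 5 and N_k = 5 + N_{k-1} for k ≥ 1 (one summand per function symbol, arity giving the exponent).
N_0 = 5
N_1 = 5 + 5 = 10
N_2 = 5 + 10 = 15
N_3 = 5 + 15 = 20
So |H| = 20.
A ground atom is a predicate applied to a tuple of terms from H, so the count is the sum over predicates of |H|^arity:
  Likes: 20;  Parent: 20;  Knows: 20
Total ground atoms: 20 + 20 + 20 = 60.

60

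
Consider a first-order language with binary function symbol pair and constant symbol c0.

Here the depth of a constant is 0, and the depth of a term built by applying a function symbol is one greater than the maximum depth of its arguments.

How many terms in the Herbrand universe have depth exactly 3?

21

Let N_k = |{terms of depth ≤ k}|. Then N_0 = 1 and N_k = 1 + N_{k-1}^2 for k ≥ 1 (one summand per function symbol, arity giving the exponent).
N_0 = 1
N_1 = 1 + 1^2 = 2
N_2 = 1 + 2^2 = 5
N_3 = 1 + 5^2 = 26
Terms of depth exactly 3: N_3 − N_2 = 26 − 5 = 21.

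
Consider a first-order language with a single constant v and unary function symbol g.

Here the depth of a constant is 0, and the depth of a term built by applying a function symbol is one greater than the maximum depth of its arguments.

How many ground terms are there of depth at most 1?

Write N_k for the number of ground terms of depth ≤ k. A term of depth ≤ k is either a constant or a function symbol applied to arguments of depth ≤ k−1, so N_k = 1 + N_{k-1}.
N_0 = 1
N_1 = 1 + 1 = 2
Explicitly: v, g(v).

2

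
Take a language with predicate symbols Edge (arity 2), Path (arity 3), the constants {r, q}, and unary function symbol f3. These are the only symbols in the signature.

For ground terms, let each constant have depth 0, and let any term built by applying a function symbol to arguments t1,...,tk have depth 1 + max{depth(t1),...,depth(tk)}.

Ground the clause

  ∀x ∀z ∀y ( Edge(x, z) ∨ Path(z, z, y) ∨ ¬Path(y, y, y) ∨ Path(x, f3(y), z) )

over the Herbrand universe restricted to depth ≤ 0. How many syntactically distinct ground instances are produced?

8

Ground terms of depth ≤ 0:
  Write N_k for the number of ground terms of depth ≤ k. A term of depth ≤ k is either a constant or a function symbol applied to arguments of depth ≤ k−1, so N_k = 2 + N_{k-1}.
  N_0 = 2
  Explicitly: r, q.
So there are 2 ground terms available for substitution.
There are 3 variables to instantiate (x, z, y), each occurring in at least one literal, so different choices give different ground instances.
Number of ground instances = 2^3 = 8.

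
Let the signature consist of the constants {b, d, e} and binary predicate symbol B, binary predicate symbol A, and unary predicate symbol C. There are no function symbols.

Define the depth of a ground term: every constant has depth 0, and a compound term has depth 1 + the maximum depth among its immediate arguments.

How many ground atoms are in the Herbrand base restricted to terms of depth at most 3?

21

First count ground terms of depth ≤ 3.
With no function symbols every ground term is a constant, so there are exactly 3 ground terms at every depth bound.
N_0 = 3
N_1 = 3
N_2 = 3
N_3 = 3
So |H| = 3.
A ground atom is a predicate applied to a tuple of terms from H, so the count is the sum over predicates of |H|^arity:
  B: 3^2 = 9;  A: 3^2 = 9;  C: 3
Total ground atoms: 9 + 9 + 3 = 21.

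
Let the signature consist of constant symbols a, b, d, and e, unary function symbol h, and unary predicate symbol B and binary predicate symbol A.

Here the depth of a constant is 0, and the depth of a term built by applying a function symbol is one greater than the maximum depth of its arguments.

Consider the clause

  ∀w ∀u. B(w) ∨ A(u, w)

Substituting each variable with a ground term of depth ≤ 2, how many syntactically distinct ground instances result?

Ground terms of depth ≤ 2:
  Let N_k count ground terms of depth at most k. Each non-constant term of depth ≤ k is some function symbol applied to depth-≤(k−1) arguments, giving N_k = 4 + N_{k-1}.
  N_0 = 4
  N_1 = 4 + 4 = 8
  N_2 = 4 + 8 = 12
  Explicitly: a, b, d, e, h(a), h(b), h(d), h(e), h(h(a)), h(h(b)), h(h(d)), h(h(e)).
So there are 12 ground terms available for substitution.
Each of w, u ranges independently over the available ground terms, and distinct assignments produce distinct instances.
Number of ground instances = 12^2 = 144.

144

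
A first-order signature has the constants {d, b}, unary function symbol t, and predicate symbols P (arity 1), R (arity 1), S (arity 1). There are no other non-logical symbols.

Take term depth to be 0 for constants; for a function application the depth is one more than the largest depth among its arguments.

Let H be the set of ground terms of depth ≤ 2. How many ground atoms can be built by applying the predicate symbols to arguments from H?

First count ground terms of depth ≤ 2.
If N_k denotes the number of depth-≤k ground terms, the 2 constants give N_0 = 2, and each function symbol of arity r contributes N_{k-1}^r new terms at level k: N_k = 2 + N_{k-1}.
N_0 = 2
N_1 = 2 + 2 = 4
N_2 = 2 + 4 = 6
So |H| = 6.
Ground atoms are formed by filling each argument slot of a predicate with a term from H, so an r-ary predicate gives |H|^r atoms:
  P: 6;  R: 6;  S: 6
Total ground atoms: 6 + 6 + 6 = 18.

18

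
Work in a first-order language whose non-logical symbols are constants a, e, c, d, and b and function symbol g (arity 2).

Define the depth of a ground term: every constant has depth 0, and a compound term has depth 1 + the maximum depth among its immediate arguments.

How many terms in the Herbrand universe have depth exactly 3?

Let N_k count ground terms of depth at most k. Each non-constant term of depth ≤ k is some function symbol applied to depth-≤(k−1) arguments, giving N_k = 5 + N_{k-1}^2.
N_0 = 5
N_1 = 5 + 5^2 = 30
N_2 = 5 + 30^2 = 905
N_3 = 5 + 905^2 = 819030
Terms of depth exactly 3: N_3 − N_2 = 819030 − 905 = 818125.

818125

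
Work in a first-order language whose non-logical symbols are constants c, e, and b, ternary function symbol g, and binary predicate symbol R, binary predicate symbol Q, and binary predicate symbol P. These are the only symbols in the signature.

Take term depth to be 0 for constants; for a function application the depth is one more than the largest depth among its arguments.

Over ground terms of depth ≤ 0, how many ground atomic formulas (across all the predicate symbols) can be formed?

27

First count ground terms of depth ≤ 0.
Let N_k count ground terms of depth at most k. Each non-constant term of depth ≤ k is some function symbol applied to depth-≤(k−1) arguments, giving N_k = 3 + N_{k-1}^3.
N_0 = 3
Explicitly: c, e, b.
So |H| = 3.
Ground atoms are formed by filling each argument slot of a predicate with a term from H, so an r-ary predicate gives |H|^r atoms:
  R: 3^2 = 9;  Q: 3^2 = 9;  P: 3^2 = 9
Total ground atoms: 9 + 9 + 9 = 27.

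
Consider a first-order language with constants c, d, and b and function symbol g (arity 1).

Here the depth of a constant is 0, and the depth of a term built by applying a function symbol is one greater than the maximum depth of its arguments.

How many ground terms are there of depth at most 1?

Let N_k = |{terms of depth ≤ k}|. Then N_0 = 3 and N_k = 3 + N_{k-1} for k ≥ 1 (one summand per function symbol, arity giving the exponent).
N_0 = 3
N_1 = 3 + 3 = 6

6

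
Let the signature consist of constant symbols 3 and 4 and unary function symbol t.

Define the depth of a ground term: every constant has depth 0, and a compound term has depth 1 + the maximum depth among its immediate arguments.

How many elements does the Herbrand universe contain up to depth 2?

If N_k denotes the number of depth-≤k ground terms, the 2 constants give N_0 = 2, and each function symbol of arity r contributes N_{k-1}^r new terms at level k: N_k = 2 + N_{k-1}.
N_0 = 2
N_1 = 2 + 2 = 4
N_2 = 2 + 4 = 6
Explicitly: 3, 4, t(3), t(4), t(t(3)), t(t(4)).

6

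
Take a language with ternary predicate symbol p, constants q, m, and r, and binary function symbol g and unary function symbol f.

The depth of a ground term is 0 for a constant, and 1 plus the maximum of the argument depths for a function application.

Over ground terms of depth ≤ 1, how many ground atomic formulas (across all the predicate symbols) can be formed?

First count ground terms of depth ≤ 1.
Count level by level. With function symbols g/2, f/1, the terms of depth ≤ k are the 3 constants together with each function applied to depth-≤(k−1) tuples, so N_k = 3 + N_{k-1}^2 + N_{k-1}.
N_0 = 3
N_1 = 3 + 3^2 + 3 = 15
So |H| = 15.
Ground atoms are formed by filling each argument slot of a predicate with a term from H, so an r-ary predicate gives |H|^r atoms:
  p: 15^3 = 3375
Total ground atoms: 3375.

3375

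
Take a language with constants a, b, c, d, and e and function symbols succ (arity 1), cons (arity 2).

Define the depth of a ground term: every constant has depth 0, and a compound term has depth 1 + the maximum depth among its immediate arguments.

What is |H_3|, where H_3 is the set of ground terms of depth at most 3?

1601495

Let N_k count ground terms of depth at most k. Each non-constant term of depth ≤ k is some function symbol applied to depth-≤(k−1) arguments, giving N_k = 5 + N_{k-1} + N_{k-1}^2.
N_0 = 5
N_1 = 5 + 5 + 5^2 = 35
N_2 = 5 + 35 + 35^2 = 1265
N_3 = 5 + 1265 + 1265^2 = 1601495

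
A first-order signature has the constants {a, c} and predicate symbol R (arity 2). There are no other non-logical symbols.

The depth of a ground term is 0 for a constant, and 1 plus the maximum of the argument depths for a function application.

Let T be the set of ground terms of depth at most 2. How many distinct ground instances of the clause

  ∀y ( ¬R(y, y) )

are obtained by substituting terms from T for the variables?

2

Ground terms of depth ≤ 2:
  With no function symbols every ground term is a constant, so there are exactly 2 ground terms at every depth bound.
  N_0 = 2
  N_1 = 2
  N_2 = 2
So there are 2 ground terms available for substitution.
There is 1 variable to instantiate (y),  occurring in at least one literal, so different choices give different ground instances.
Number of ground instances = 2.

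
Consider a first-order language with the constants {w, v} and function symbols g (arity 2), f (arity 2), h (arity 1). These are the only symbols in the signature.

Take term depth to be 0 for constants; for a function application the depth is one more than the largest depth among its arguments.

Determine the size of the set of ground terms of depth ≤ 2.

Let N_k = |{terms of depth ≤ k}|. Then N_0 = 2 and N_k = 2 + N_{k-1}^2 + N_{k-1}^2 + N_{k-1} for k ≥ 1 (one summand per function symbol, arity giving the exponent).
N_0 = 2
N_1 = 2 + 2^2 + 2^2 + 2 = 12
N_2 = 2 + 12^2 + 12^2 + 12 = 302

302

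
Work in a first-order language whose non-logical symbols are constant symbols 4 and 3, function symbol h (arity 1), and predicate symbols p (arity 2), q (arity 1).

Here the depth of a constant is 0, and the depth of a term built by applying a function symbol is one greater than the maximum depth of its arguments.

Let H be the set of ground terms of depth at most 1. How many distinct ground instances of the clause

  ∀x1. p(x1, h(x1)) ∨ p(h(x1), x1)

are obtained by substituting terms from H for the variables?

Ground terms of depth ≤ 1:
  Count level by level. With function symbols h/1, the terms of depth ≤ k are the 2 constants together with each function applied to depth-≤(k−1) tuples, so N_k = 2 + N_{k-1}.
  N_0 = 2
  N_1 = 2 + 2 = 4
  Explicitly: 4, 3, h(4), h(3).
So there are 4 ground terms available for substitution.
The body mentions the single quantified variable x1; since ground terms form a free algebra, no two substitutions collapse to the same formula.
Number of ground instances = 4.

4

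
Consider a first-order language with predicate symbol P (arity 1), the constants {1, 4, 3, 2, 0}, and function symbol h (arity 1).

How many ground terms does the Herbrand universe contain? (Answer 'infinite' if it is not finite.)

The signature has at least one function symbol (h, arity 1) and at least one constant (1).
Iterating h gives infinitely many distinct ground terms: 1, h(1), h(h(1)), ...
So the Herbrand universe is infinite.

infinite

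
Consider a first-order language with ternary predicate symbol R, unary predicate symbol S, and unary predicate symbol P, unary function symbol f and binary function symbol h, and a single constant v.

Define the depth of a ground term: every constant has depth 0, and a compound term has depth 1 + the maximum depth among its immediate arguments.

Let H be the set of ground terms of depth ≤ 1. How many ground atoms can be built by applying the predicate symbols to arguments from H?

First count ground terms of depth ≤ 1.
If N_k denotes the number of depth-≤k ground terms, the 1 constant gives N_0 = 1, and each function symbol of arity r contributes N_{k-1}^r new terms at level k: N_k = 1 + N_{k-1} + N_{k-1}^2.
N_0 = 1
N_1 = 1 + 1 + 1^2 = 3
Explicitly: v, f(v), h(v, v).
So |H| = 3.
Ground atoms are formed by filling each argument slot of a predicate with a term from H, so an r-ary predicate gives |H|^r atoms:
  R: 3^3 = 27;  S: 3;  P: 3
Total ground atoms: 27 + 3 + 3 = 33.

33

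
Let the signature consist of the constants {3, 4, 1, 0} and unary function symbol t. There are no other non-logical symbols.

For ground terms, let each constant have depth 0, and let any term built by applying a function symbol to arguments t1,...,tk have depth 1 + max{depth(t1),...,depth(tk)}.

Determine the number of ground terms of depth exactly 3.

4

Let N_k = |{terms of depth ≤ k}|. Then N_0 = 4 and N_k = 4 + N_{k-1} for k ≥ 1 (one summand per function symbol, arity giving the exponent).
N_0 = 4
N_1 = 4 + 4 = 8
N_2 = 4 + 8 = 12
N_3 = 4 + 12 = 16
Terms of depth exactly 3: N_3 − N_2 = 16 − 12 = 4.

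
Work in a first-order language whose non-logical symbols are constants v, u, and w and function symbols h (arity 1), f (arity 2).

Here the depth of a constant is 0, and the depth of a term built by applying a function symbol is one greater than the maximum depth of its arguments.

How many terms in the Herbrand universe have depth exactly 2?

Write N_k for the number of ground terms of depth ≤ k. A term of depth ≤ k is either a constant or a function symbol applied to arguments of depth ≤ k−1, so N_k = 3 + N_{k-1} + N_{k-1}^2.
N_0 = 3
N_1 = 3 + 3 + 3^2 = 15
N_2 = 3 + 15 + 15^2 = 243
Terms of depth exactly 2: N_2 − N_1 = 243 − 15 = 228.

228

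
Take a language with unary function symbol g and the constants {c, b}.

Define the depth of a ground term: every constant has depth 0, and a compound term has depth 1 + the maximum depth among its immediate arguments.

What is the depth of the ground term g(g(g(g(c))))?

4

depth(g(c)) = 1 + depth(c) = 1 + 0 = 1
depth(g(g(c))) = 1 + depth(g(c)) = 1 + 1 = 2
depth(g(g(g(c)))) = 1 + depth(g(g(c))) = 1 + 2 = 3
depth(g(g(g(g(c))))) = 1 + depth(g(g(g(c)))) = 1 + 3 = 4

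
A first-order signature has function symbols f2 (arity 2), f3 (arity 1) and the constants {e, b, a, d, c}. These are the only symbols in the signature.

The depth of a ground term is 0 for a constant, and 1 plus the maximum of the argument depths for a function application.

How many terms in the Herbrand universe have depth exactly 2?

1230

Let N_k = |{terms of depth ≤ k}|. Then N_0 = 5 and N_k = 5 + N_{k-1}^2 + N_{k-1} for k ≥ 1 (one summand per function symbol, arity giving the exponent).
N_0 = 5
N_1 = 5 + 5^2 + 5 = 35
N_2 = 5 + 35^2 + 35 = 1265
Terms of depth exactly 2: N_2 − N_1 = 1265 − 35 = 1230.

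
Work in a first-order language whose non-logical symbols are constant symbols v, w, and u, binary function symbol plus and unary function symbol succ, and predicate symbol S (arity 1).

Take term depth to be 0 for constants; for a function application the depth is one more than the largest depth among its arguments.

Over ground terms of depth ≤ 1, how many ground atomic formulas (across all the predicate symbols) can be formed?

First count ground terms of depth ≤ 1.
Let N_k count ground terms of depth at most k. Each non-constant term of depth ≤ k is some function symbol applied to depth-≤(k−1) arguments, giving N_k = 3 + N_{k-1}^2 + N_{k-1}.
N_0 = 3
N_1 = 3 + 3^2 + 3 = 15
So |H| = 15.
Each predicate of arity r yields |H|^r ground atoms (one per choice of an r-tuple from H):
  S: 15
Total ground atoms: 15.

15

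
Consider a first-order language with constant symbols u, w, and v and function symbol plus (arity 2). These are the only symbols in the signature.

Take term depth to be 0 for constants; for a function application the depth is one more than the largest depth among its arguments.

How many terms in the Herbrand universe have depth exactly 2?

Let N_k count ground terms of depth at most k. Each non-constant term of depth ≤ k is some function symbol applied to depth-≤(k−1) arguments, giving N_k = 3 + N_{k-1}^2.
N_0 = 3
N_1 = 3 + 3^2 = 12
N_2 = 3 + 12^2 = 147
Terms of depth exactly 2: N_2 − N_1 = 147 − 12 = 135.

135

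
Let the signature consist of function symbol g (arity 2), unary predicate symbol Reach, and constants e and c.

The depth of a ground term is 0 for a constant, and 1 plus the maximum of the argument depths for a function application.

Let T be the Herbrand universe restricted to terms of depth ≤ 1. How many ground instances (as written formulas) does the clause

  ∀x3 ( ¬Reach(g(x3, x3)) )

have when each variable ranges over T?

6

Ground terms of depth ≤ 1:
  Write N_k for the number of ground terms of depth ≤ k. A term of depth ≤ k is either a constant or a function symbol applied to arguments of depth ≤ k−1, so N_k = 2 + N_{k-1}^2.
  N_0 = 2
  N_1 = 2 + 2^2 = 6
  Explicitly: e, c, g(e, e), g(e, c), g(c, e), g(c, c).
So there are 6 ground terms available for substitution.
There is 1 variable to instantiate (x3),  occurring in at least one literal, so different choices give different ground instances.
Number of ground instances = 6.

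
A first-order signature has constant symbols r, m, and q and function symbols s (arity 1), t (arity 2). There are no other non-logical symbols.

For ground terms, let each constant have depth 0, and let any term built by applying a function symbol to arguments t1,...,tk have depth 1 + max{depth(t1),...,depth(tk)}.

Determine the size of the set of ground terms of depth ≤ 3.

59295

Count level by level. With function symbols s/1, t/2, the terms of depth ≤ k are the 3 constants together with each function applied to depth-≤(k−1) tuples, so N_k = 3 + N_{k-1} + N_{k-1}^2.
N_0 = 3
N_1 = 3 + 3 + 3^2 = 15
N_2 = 3 + 15 + 15^2 = 243
N_3 = 3 + 243 + 243^2 = 59295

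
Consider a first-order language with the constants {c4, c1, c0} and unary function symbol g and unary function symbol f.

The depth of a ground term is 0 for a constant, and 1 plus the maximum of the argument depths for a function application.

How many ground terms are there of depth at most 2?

Let N_k = |{terms of depth ≤ k}|. Then N_0 = 3 and N_k = 3 + N_{k-1} + N_{k-1} for k ≥ 1 (one summand per function symbol, arity giving the exponent).
N_0 = 3
N_1 = 3 + 3 + 3 = 9
N_2 = 3 + 9 + 9 = 21

21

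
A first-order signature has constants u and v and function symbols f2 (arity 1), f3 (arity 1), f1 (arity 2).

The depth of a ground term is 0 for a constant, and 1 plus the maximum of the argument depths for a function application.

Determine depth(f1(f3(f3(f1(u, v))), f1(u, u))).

depth(f1(u, v)) = 1 + max(0, 0) = 1
depth(f3(f1(u, v))) = 1 + depth(f1(u, v)) = 1 + 1 = 2
depth(f3(f3(f1(u, v)))) = 1 + depth(f3(f1(u, v))) = 1 + 2 = 3
depth(f1(u, u)) = 1 + max(0, 0) = 1
depth(f1(f3(f3(f1(u, v))), f1(u, u))) = 1 + max(3, 1) = 4

4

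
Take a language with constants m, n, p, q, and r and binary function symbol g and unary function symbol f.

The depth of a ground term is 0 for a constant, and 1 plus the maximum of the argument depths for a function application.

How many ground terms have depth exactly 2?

1230

Let N_k = |{terms of depth ≤ k}|. Then N_0 = 5 and N_k = 5 + N_{k-1}^2 + N_{k-1} for k ≥ 1 (one summand per function symbol, arity giving the exponent).
N_0 = 5
N_1 = 5 + 5^2 + 5 = 35
N_2 = 5 + 35^2 + 35 = 1265
Terms of depth exactly 2: N_2 − N_1 = 1265 − 35 = 1230.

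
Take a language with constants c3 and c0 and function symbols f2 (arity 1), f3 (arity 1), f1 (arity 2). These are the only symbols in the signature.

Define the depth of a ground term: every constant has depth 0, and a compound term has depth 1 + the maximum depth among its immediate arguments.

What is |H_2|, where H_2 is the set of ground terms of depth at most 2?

Let N_k = |{terms of depth ≤ k}|. Then N_0 = 2 and N_k = 2 + N_{k-1} + N_{k-1} + N_{k-1}^2 for k ≥ 1 (one summand per function symbol, arity giving the exponent).
N_0 = 2
N_1 = 2 + 2 + 2 + 2^2 = 10
N_2 = 2 + 10 + 10 + 10^2 = 122

122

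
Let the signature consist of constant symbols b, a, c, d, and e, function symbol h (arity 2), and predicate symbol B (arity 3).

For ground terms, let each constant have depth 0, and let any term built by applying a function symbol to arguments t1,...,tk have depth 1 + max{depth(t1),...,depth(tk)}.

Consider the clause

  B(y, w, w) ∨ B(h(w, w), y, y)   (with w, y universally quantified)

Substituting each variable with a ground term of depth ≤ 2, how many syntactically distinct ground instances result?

Ground terms of depth ≤ 2:
  If N_k denotes the number of depth-≤k ground terms, the 5 constants give N_0 = 5, and each function symbol of arity r contributes N_{k-1}^r new terms at level k: N_k = 5 + N_{k-1}^2.
  N_0 = 5
  N_1 = 5 + 5^2 = 30
  N_2 = 5 + 30^2 = 905
So there are 905 ground terms available for substitution.
The clause has 2 distinct variables (w, y), each appearing in the body. In the free term algebra distinct substitutions yield syntactically distinct ground instances.
Number of ground instances = 905^2 = 819025.

819025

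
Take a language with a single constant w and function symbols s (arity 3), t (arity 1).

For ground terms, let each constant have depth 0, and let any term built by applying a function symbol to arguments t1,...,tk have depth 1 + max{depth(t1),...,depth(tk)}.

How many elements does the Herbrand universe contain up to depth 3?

29823

Let N_k = |{terms of depth ≤ k}|. Then N_0 = 1 and N_k = 1 + N_{k-1}^3 + N_{k-1} for k ≥ 1 (one summand per function symbol, arity giving the exponent).
N_0 = 1
N_1 = 1 + 1^3 + 1 = 3
N_2 = 1 + 3^3 + 3 = 31
N_3 = 1 + 31^3 + 31 = 29823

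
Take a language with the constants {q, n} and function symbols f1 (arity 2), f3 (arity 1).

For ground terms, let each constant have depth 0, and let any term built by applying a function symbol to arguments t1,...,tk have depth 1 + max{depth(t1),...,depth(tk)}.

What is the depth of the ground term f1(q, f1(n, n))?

2

depth(f1(n, n)) = 1 + max(0, 0) = 1
depth(f1(q, f1(n, n))) = 1 + max(0, 1) = 2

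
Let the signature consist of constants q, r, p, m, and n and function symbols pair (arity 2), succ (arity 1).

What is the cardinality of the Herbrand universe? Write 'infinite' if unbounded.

infinite

The signature has at least one function symbol (pair, arity 2) and at least one constant (q).
Iterating pair gives infinitely many distinct ground terms: q, pair(q, q), pair(pair(q, q), pair(q, q)), ...
So the Herbrand universe is infinite.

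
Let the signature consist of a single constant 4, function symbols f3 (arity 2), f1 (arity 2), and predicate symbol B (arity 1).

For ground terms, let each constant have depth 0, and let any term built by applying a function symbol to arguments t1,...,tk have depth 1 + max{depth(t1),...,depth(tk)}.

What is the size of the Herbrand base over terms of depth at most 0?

1

First count ground terms of depth ≤ 0.
Let N_k = |{terms of depth ≤ k}|. Then N_0 = 1 and N_k = 1 + N_{k-1}^2 + N_{k-1}^2 for k ≥ 1 (one summand per function symbol, arity giving the exponent).
N_0 = 1
So |H| = 1.
Ground atoms are formed by filling each argument slot of a predicate with a term from H, so an r-ary predicate gives |H|^r atoms:
  B: 1
Total ground atoms: 1.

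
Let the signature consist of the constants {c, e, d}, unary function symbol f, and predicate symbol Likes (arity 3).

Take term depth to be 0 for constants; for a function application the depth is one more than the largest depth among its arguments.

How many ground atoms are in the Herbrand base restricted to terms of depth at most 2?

729

First count ground terms of depth ≤ 2.
Let N_k = |{terms of depth ≤ k}|. Then N_0 = 3 and N_k = 3 + N_{k-1} for k ≥ 1 (one summand per function symbol, arity giving the exponent).
N_0 = 3
N_1 = 3 + 3 = 6
N_2 = 3 + 6 = 9
Explicitly: c, e, d, f(c), f(e), f(d), f(f(c)), f(f(e)), f(f(d)).
So |H| = 9.
Each predicate of arity r yields |H|^r ground atoms (one per choice of an r-tuple from H):
  Likes: 9^3 = 729
Total ground atoms: 729.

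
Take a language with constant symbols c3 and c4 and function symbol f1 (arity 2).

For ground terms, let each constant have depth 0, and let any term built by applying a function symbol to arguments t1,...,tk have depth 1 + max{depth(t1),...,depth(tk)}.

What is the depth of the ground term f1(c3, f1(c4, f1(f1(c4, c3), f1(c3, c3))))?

depth(f1(c4, c3)) = 1 + max(0, 0) = 1
depth(f1(c3, c3)) = 1 + max(0, 0) = 1
depth(f1(f1(c4, c3), f1(c3, c3))) = 1 + max(1, 1) = 2
depth(f1(c4, f1(f1(c4, c3), f1(c3, c3)))) = 1 + max(0, 2) = 3
depth(f1(c3, f1(c4, f1(f1(c4, c3), f1(c3, c3))))) = 1 + max(0, 3) = 4

4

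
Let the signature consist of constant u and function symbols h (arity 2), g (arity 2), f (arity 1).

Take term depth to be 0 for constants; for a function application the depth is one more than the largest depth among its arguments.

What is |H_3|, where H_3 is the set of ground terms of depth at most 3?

If N_k denotes the number of depth-≤k ground terms, the 1 constant gives N_0 = 1, and each function symbol of arity r contributes N_{k-1}^r new terms at level k: N_k = 1 + N_{k-1}^2 + N_{k-1}^2 + N_{k-1}.
N_0 = 1
N_1 = 1 + 1^2 + 1^2 + 1 = 4
N_2 = 1 + 4^2 + 4^2 + 4 = 37
N_3 = 1 + 37^2 + 37^2 + 37 = 2776

2776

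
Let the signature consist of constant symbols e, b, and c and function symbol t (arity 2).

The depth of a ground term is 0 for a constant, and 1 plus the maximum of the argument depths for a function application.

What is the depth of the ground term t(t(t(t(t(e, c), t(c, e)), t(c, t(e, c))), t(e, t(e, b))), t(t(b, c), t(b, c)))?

depth(t(e, c)) = 1 + max(0, 0) = 1
depth(t(c, e)) = 1 + max(0, 0) = 1
depth(t(t(e, c), t(c, e))) = 1 + max(1, 1) = 2
depth(t(c, t(e, c))) = 1 + max(0, 1) = 2
depth(t(t(t(e, c), t(c, e)), t(c, t(e, c)))) = 1 + max(2, 2) = 3
depth(t(e, b)) = 1 + max(0, 0) = 1
depth(t(e, t(e, b))) = 1 + max(0, 1) = 2
depth(t(t(t(t(e, c), t(c, e)), t(c, t(e, c))), t(e, t(e, b)))) = 1 + max(3, 2) = 4
depth(t(b, c)) = 1 + max(0, 0) = 1
depth(t(t(b, c), t(b, c))) = 1 + max(1, 1) = 2
depth(t(t(t(t(t(e, c), t(c, e)), t(c, t(e, c))), t(e, t(e, b))), t(t(b, c), t(b, c)))) = 1 + max(4, 2) = 5

5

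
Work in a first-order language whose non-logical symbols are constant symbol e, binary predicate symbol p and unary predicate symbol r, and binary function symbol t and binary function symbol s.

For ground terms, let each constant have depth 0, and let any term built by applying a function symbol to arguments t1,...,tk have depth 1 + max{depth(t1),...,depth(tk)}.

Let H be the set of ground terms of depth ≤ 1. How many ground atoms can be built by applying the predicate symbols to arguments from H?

12

First count ground terms of depth ≤ 1.
Let N_k = |{terms of depth ≤ k}|. Then N_0 = 1 and N_k = 1 + N_{k-1}^2 + N_{k-1}^2 for k ≥ 1 (one summand per function symbol, arity giving the exponent).
N_0 = 1
N_1 = 1 + 1^2 + 1^2 = 3
So |H| = 3.
For each predicate symbol, the number of ground atoms is |H| raised to its arity; summing:
  p: 3^2 = 9;  r: 3
Total ground atoms: 9 + 3 = 12.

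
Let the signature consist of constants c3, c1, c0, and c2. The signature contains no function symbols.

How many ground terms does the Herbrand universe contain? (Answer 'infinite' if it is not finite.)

There are no function symbols, so every ground term is one of the 4 constants.
The Herbrand universe is {c3, c1, c0, c2}, which is finite with 4 elements.

4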